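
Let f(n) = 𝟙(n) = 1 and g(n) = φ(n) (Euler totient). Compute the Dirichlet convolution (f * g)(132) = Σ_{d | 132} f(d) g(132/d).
(𝟙 * φ)(132) = 132

Divisors of 132: [1, 2, 3, 4, 6, 11, 12, 22, 33, 44, 66, 132]. For each d | 132:
  d = 1: 𝟙(1) · φ(132/1) = 1 · 40 = 40
  d = 2: 𝟙(2) · φ(132/2) = 1 · 20 = 20
  d = 3: 𝟙(3) · φ(132/3) = 1 · 20 = 20
  d = 4: 𝟙(4) · φ(132/4) = 1 · 20 = 20
  d = 6: 𝟙(6) · φ(132/6) = 1 · 10 = 10
  d = 11: 𝟙(11) · φ(132/11) = 1 · 4 = 4
  d = 12: 𝟙(12) · φ(132/12) = 1 · 10 = 10
  d = 22: 𝟙(22) · φ(132/22) = 1 · 2 = 2
  d = 33: 𝟙(33) · φ(132/33) = 1 · 2 = 2
  d = 44: 𝟙(44) · φ(132/44) = 1 · 2 = 2
  d = 66: 𝟙(66) · φ(132/66) = 1 · 1 = 1
  d = 132: 𝟙(132) · φ(132/132) = 1 · 1 = 1
Summing: (𝟙 * φ)(132) = 40 + 20 + 20 + 20 + 10 + 4 + 10 + 2 + 2 + 2 + 1 + 1 = 132.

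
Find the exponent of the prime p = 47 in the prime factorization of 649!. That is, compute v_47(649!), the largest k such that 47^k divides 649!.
v_47(649!) = 13

Legendre's formula: v_p(n!) = Σ_{k ≥ 1} ⌊n / p^k⌋. For p = 47, n = 649, the terms are:
  ⌊649/47^1⌋ = ⌊649/47⌋ = 13
(the next term ⌊649/47^2⌋ = 0, terminating the sum). Summing: v_47(649!) = 13 = 13.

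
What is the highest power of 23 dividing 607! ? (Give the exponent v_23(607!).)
v_23(607!) = 27

Legendre's formula: v_p(n!) = Σ_{k ≥ 1} ⌊n / p^k⌋. For p = 23, n = 607, the terms are:
  ⌊607/23^1⌋ = ⌊607/23⌋ = 26
  ⌊607/23^2⌋ = ⌊607/529⌋ = 1
(the next term ⌊607/23^3⌋ = 0, terminating the sum). Summing: v_23(607!) = 26 + 1 = 27.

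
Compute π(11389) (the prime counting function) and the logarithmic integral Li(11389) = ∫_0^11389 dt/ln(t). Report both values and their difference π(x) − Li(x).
π(11389) = 1374;  Li(11389) ≈ 1395.87;  π(x) − Li(x) ≈ -21.87.

Direct count of primes ≤ 11389 gives π(11389) = 1374. Numerical evaluation of the logarithmic integral gives Li(11389) ≈ 1395.87. The difference π(x) − Li(x) ≈ -21.87 is typically negative for small/moderate x (Li(x) overestimates), though Littlewood's theorem shows this sign changes infinitely often.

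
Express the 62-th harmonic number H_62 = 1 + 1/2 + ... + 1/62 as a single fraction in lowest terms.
H_62 = 928551009361054917576341971/197044480683803711251893600

Direct summation: H_62 = 1 + 1/2 + ... + 1/62. The least common denominator is lcm(1, ..., 62) = 591133442051411133755680800; over this denominator the numerator is 591133442051411133755680800 + 295566721025705566877840400 + 197044480683803711251893600 + 147783360512852783438920200 + 118226688410282226751136160 + 98522240341901855625946800 + 84447634578773019107954400 + 73891680256426391719460100 + 65681493561267903750631200 + 59113344205141113375568080 + 53739403822855557614152800 + 49261120170950927812973400 + 45471803234723933365821600 + 42223817289386509553977200 + 39408896136760742250378720 + 36945840128213195859730050 + 34772555414788890220922400 + 32840746780633951875315600 + 31112286423758480723983200 + 29556672102570556687784040 + 28149211526257673035984800 + 26869701911427778807076400 + 25701454002235266685029600 + 24630560085475463906486700 + 23645337682056445350227232 + 22735901617361966682910800 + 21893831187089301250210400 + 21111908644693254776988600 + 20383911794876245991575200 + 19704448068380371125189360 + 19068820711335843024376800 + 18472920064106597929865025 + 17913134607618519204717600 + 17386277707394445110461200 + 16889526915754603821590880 + 16420373390316975937657800 + 15976579514903003615018400 + 15556143211879240361991600 + 15157267744907977788607200 + 14778336051285278343892020 + 14417888830522222774528800 + 14074605763128836517992400 + 13747289350032817064085600 + 13434850955713889403538200 + 13136298712253580750126240 + 12850727001117633342514800 + 12577307277689598590546400 + 12315280042737731953243350 + 12063947796967574158279200 + 11822668841028222675113616 + 11590851804929630073640800 + 11367950808680983341455400 + 11153461170781342146333600 + 10946915593544650625105200 + 10747880764571111522830560 + 10555954322346627388494300 + 10370762141252826907994400 + 10191955897438122995787600 + 10019210882227307351791200 + 9852224034190185562594680 + 9690712164777231700912800 + 9534410355667921512188400 = 2785653028083164752729025913, so H_62 = 2785653028083164752729025913/591133442051411133755680800; reducing by gcd(2785653028083164752729025913, 591133442051411133755680800) = 3 gives 928551009361054917576341971/197044480683803711251893600 ≈ 4.71239. (The PNT-adjacent estimate ln(62) + γ ≈ 4.70435 matches within O(1/n).)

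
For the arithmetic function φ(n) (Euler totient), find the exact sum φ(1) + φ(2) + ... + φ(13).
Σ_{n ≤ 13} φ(n) = 58

Compute φ(n) for each 1 ≤ n ≤ 13: φ(1) = 1, φ(2) = 1, φ(3) = 2, φ(4) = 2, φ(5) = 4, φ(6) = 2, φ(7) = 6, φ(8) = 4, φ(9) = 6, φ(10) = 4, φ(11) = 10, φ(12) = 4, φ(13) = 12. Summing all 13 values: 58. (Average order: Σ_{n ≤ x} φ(n) ~ (3/π²) x². For x = 13, (3/π²)·13² ≈ 51.37.)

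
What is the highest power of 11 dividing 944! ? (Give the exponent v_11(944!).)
v_11(944!) = 92

Legendre's formula: v_p(n!) = Σ_{k ≥ 1} ⌊n / p^k⌋. For p = 11, n = 944, the terms are:
  ⌊944/11^1⌋ = ⌊944/11⌋ = 85
  ⌊944/11^2⌋ = ⌊944/121⌋ = 7
(the next term ⌊944/11^3⌋ = 0, terminating the sum). Summing: v_11(944!) = 85 + 7 = 92.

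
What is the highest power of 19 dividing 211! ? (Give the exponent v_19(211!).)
v_19(211!) = 11

Legendre's formula: v_p(n!) = Σ_{k ≥ 1} ⌊n / p^k⌋. For p = 19, n = 211, the terms are:
  ⌊211/19^1⌋ = ⌊211/19⌋ = 11
(the next term ⌊211/19^2⌋ = 0, terminating the sum). Summing: v_19(211!) = 11 = 11.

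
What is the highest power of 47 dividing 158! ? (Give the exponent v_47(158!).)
v_47(158!) = 3

Legendre's formula: v_p(n!) = Σ_{k ≥ 1} ⌊n / p^k⌋. For p = 47, n = 158, the terms are:
  ⌊158/47^1⌋ = ⌊158/47⌋ = 3
(the next term ⌊158/47^2⌋ = 0, terminating the sum). Summing: v_47(158!) = 3 = 3.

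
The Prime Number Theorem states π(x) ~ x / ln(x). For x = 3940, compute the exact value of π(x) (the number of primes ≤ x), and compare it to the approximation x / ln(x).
π(3940) = 546;  x/ln(x) ≈ 475.91;  relative error ≈ 12.84%.

Directly count primes up to 3940: π(3940) = 546. The PNT approximation gives 3940/ln(3940) ≈ 3940/8.27894 ≈ 475.91. Relative error (π(x) − x/ln(x)) / π(x) ≈ 12.84%; the approximation is known to undercount slightly (Li(x) is a better estimate).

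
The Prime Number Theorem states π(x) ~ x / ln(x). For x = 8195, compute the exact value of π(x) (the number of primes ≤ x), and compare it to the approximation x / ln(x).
π(8195) = 1028;  x/ln(x) ≈ 909.42;  relative error ≈ 11.54%.

Directly count primes up to 8195: π(8195) = 1028. The PNT approximation gives 8195/ln(8195) ≈ 8195/9.01128 ≈ 909.42. Relative error (π(x) − x/ln(x)) / π(x) ≈ 11.54%; the approximation is known to undercount slightly (Li(x) is a better estimate).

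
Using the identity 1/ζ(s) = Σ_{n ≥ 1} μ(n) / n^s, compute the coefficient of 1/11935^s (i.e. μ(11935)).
μ(11935) = 1

Factor n = 11935 = 5 · 7 · 11 · 31. μ(n) = 0 if any exponent ≥ 2 (not squarefree); otherwise μ(n) = (−1)^{ω(n)} where ω(n) is the number of distinct prime factors. Applying: μ(11935) = 1.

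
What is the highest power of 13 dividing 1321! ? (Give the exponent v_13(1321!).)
v_13(1321!) = 108

Legendre's formula: v_p(n!) = Σ_{k ≥ 1} ⌊n / p^k⌋. For p = 13, n = 1321, the terms are:
  ⌊1321/13^1⌋ = ⌊1321/13⌋ = 101
  ⌊1321/13^2⌋ = ⌊1321/169⌋ = 7
(the next term ⌊1321/13^3⌋ = 0, terminating the sum). Summing: v_13(1321!) = 101 + 7 = 108.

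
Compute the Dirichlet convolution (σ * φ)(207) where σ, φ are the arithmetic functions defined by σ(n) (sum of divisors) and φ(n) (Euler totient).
(σ * φ)(207) = 1242

Divisors of 207: [1, 3, 9, 23, 69, 207]. For each d | 207:
  d = 1: σ(1) · φ(207/1) = 1 · 132 = 132
  d = 3: σ(3) · φ(207/3) = 4 · 44 = 176
  d = 9: σ(9) · φ(207/9) = 13 · 22 = 286
  d = 23: σ(23) · φ(207/23) = 24 · 6 = 144
  d = 69: σ(69) · φ(207/69) = 96 · 2 = 192
  d = 207: σ(207) · φ(207/207) = 312 · 1 = 312
Summing: (σ * φ)(207) = 132 + 176 + 286 + 144 + 192 + 312 = 1242.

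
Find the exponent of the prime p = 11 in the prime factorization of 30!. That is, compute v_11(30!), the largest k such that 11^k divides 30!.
v_11(30!) = 2

Legendre's formula: v_p(n!) = Σ_{k ≥ 1} ⌊n / p^k⌋. For p = 11, n = 30, the terms are:
  ⌊30/11^1⌋ = ⌊30/11⌋ = 2
(the next term ⌊30/11^2⌋ = 0, terminating the sum). Summing: v_11(30!) = 2 = 2.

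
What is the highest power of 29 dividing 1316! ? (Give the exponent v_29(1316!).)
v_29(1316!) = 46

Legendre's formula: v_p(n!) = Σ_{k ≥ 1} ⌊n / p^k⌋. For p = 29, n = 1316, the terms are:
  ⌊1316/29^1⌋ = ⌊1316/29⌋ = 45
  ⌊1316/29^2⌋ = ⌊1316/841⌋ = 1
(the next term ⌊1316/29^3⌋ = 0, terminating the sum). Summing: v_29(1316!) = 45 + 1 = 46.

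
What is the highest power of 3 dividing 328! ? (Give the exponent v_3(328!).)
v_3(328!) = 162

Legendre's formula: v_p(n!) = Σ_{k ≥ 1} ⌊n / p^k⌋. For p = 3, n = 328, the terms are:
  ⌊328/3^1⌋ = ⌊328/3⌋ = 109
  ⌊328/3^2⌋ = ⌊328/9⌋ = 36
  ⌊328/3^3⌋ = ⌊328/27⌋ = 12
  ⌊328/3^4⌋ = ⌊328/81⌋ = 4
  ⌊328/3^5⌋ = ⌊328/243⌋ = 1
(the next term ⌊328/3^6⌋ = 0, terminating the sum). Summing: v_3(328!) = 109 + 36 + 12 + 4 + 1 = 162.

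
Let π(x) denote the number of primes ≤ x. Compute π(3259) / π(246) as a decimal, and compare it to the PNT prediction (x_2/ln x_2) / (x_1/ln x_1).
π(3259)/π(246) = 461/53 ≈ 8.6981;  PNT prediction ≈ 9.0163.

π(246) = 53 and π(3259) = 461, so π(3259)/π(246) ≈ 8.6981. The PNT-predicted ratio is (3259/ln(3259)) / (246/ln(246)) ≈ 9.0163. The two agree to within a few percent, as expected.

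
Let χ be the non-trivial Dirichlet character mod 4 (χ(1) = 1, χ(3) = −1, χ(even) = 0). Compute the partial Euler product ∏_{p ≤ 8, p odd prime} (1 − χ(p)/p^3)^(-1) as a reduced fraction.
∏ = 165375/170624

The odd primes p ≤ 8 are [3, 5, 7]. For each, χ(p) = 1 if p ≡ 1 mod 4, χ(p) = −1 if p ≡ 3 mod 4. Taking (1 − χ(p)/p^3)^(-1) = p^3/(p^3 − χ(p)): (1 − (-1)/3^3)^(-1) · (1 − (1)/5^3)^(-1) · (1 − (-1)/7^3)^(-1) = 165375/170624.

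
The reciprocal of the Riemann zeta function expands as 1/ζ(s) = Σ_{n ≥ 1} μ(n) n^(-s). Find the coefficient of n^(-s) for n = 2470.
μ(2470) = 1

Factor n = 2470 = 2 · 5 · 13 · 19. μ(n) = 0 if any exponent ≥ 2 (not squarefree); otherwise μ(n) = (−1)^{ω(n)} where ω(n) is the number of distinct prime factors. Applying: μ(2470) = 1.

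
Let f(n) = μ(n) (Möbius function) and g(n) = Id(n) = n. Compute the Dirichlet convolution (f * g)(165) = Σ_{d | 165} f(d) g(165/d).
(μ * Id)(165) = 80

Divisors of 165: [1, 3, 5, 11, 15, 33, 55, 165]. For each d | 165:
  d = 1: μ(1) · Id(165/1) = 1 · 165 = 165
  d = 3: μ(3) · Id(165/3) = -1 · 55 = -55
  d = 5: μ(5) · Id(165/5) = -1 · 33 = -33
  d = 11: μ(11) · Id(165/11) = -1 · 15 = -15
  d = 15: μ(15) · Id(165/15) = 1 · 11 = 11
  d = 33: μ(33) · Id(165/33) = 1 · 5 = 5
  d = 55: μ(55) · Id(165/55) = 1 · 3 = 3
  d = 165: μ(165) · Id(165/165) = -1 · 1 = -1
Summing: (μ * Id)(165) = 165 + -55 + -33 + -15 + 11 + 5 + 3 + -1 = 80.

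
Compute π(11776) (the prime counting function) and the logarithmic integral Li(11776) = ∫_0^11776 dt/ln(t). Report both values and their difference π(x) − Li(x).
π(11776) = 1409;  Li(11776) ≈ 1437.23;  π(x) − Li(x) ≈ -28.23.

Direct count of primes ≤ 11776 gives π(11776) = 1409. Numerical evaluation of the logarithmic integral gives Li(11776) ≈ 1437.23. The difference π(x) − Li(x) ≈ -28.23 is typically negative for small/moderate x (Li(x) overestimates), though Littlewood's theorem shows this sign changes infinitely often.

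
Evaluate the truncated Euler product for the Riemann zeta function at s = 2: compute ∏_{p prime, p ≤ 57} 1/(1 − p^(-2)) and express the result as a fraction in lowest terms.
∏ = 35034630647548196605993834769/21373637931227167970033664000

The primes p ≤ 57 are [2, 3, 5, 7, 11, 13, 17, 19, 23, 29, 31, 37, 41, 43, 47, 53]. For each prime, (1 − 1/p^2)^(-1) = p^2 / (p^2 − 1). The product is (1 − 1/2^2)^(-1), (1 − 1/3^2)^(-1), (1 − 1/5^2)^(-1), (1 − 1/7^2)^(-1), (1 − 1/11^2)^(-1), (1 − 1/13^2)^(-1), (1 − 1/17^2)^(-1), (1 − 1/19^2)^(-1), (1 − 1/23^2)^(-1), (1 − 1/29^2)^(-1), (1 − 1/31^2)^(-1), (1 − 1/37^2)^(-1), (1 − 1/41^2)^(-1), (1 − 1/43^2)^(-1), (1 − 1/47^2)^(-1), (1 − 1/53^2)^(-1) = ∏ p^2 / (p^2 − 1) = 35034630647548196605993834769/21373637931227167970033664000.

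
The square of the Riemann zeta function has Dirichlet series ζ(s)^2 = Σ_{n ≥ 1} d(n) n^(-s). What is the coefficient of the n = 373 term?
d(373) = 2

ζ(s)^2 = (Σ 1/m^s)(Σ 1/k^s). The coefficient of 1/n^s in the product is the number of ordered pairs (m, k) with mk = n, which equals d(n). For n = 373, divisors are [1, 373], so d(373) = 2.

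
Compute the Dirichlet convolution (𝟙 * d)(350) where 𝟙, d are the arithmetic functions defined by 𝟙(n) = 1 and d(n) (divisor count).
(𝟙 * d)(350) = 54

Divisors of 350: [1, 2, 5, 7, 10, 14, 25, 35, 50, 70, 175, 350]. For each d | 350:
  d = 1: 𝟙(1) · d(350/1) = 1 · 12 = 12
  d = 2: 𝟙(2) · d(350/2) = 1 · 6 = 6
  d = 5: 𝟙(5) · d(350/5) = 1 · 8 = 8
  d = 7: 𝟙(7) · d(350/7) = 1 · 6 = 6
  d = 10: 𝟙(10) · d(350/10) = 1 · 4 = 4
  d = 14: 𝟙(14) · d(350/14) = 1 · 3 = 3
  d = 25: 𝟙(25) · d(350/25) = 1 · 4 = 4
  d = 35: 𝟙(35) · d(350/35) = 1 · 4 = 4
  d = 50: 𝟙(50) · d(350/50) = 1 · 2 = 2
  d = 70: 𝟙(70) · d(350/70) = 1 · 2 = 2
  d = 175: 𝟙(175) · d(350/175) = 1 · 2 = 2
  d = 350: 𝟙(350) · d(350/350) = 1 · 1 = 1
Summing: (𝟙 * d)(350) = 12 + 6 + 8 + 6 + 4 + 3 + 4 + 4 + 2 + 2 + 2 + 1 = 54.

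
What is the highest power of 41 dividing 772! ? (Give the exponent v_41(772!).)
v_41(772!) = 18

Legendre's formula: v_p(n!) = Σ_{k ≥ 1} ⌊n / p^k⌋. For p = 41, n = 772, the terms are:
  ⌊772/41^1⌋ = ⌊772/41⌋ = 18
(the next term ⌊772/41^2⌋ = 0, terminating the sum). Summing: v_41(772!) = 18 = 18.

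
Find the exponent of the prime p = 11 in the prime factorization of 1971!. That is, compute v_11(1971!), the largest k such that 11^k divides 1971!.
v_11(1971!) = 196

Legendre's formula: v_p(n!) = Σ_{k ≥ 1} ⌊n / p^k⌋. For p = 11, n = 1971, the terms are:
  ⌊1971/11^1⌋ = ⌊1971/11⌋ = 179
  ⌊1971/11^2⌋ = ⌊1971/121⌋ = 16
  ⌊1971/11^3⌋ = ⌊1971/1331⌋ = 1
(the next term ⌊1971/11^4⌋ = 0, terminating the sum). Summing: v_11(1971!) = 179 + 16 + 1 = 196.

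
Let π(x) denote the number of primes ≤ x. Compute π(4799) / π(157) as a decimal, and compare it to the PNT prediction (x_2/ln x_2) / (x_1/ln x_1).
π(4799)/π(157) = 646/37 ≈ 17.4595;  PNT prediction ≈ 18.2339.

π(157) = 37 and π(4799) = 646, so π(4799)/π(157) ≈ 17.4595. The PNT-predicted ratio is (4799/ln(4799)) / (157/ln(157)) ≈ 18.2339. The two agree to within a few percent, as expected.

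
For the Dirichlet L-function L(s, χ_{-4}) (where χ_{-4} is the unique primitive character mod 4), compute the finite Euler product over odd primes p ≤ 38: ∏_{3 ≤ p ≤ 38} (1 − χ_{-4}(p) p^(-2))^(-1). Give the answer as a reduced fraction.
∏ = 136633422149134339/149104402366464000

The odd primes p ≤ 38 are [3, 5, 7, 11, 13, 17, 19, 23, 29, 31, 37]. For each, χ(p) = 1 if p ≡ 1 mod 4, χ(p) = −1 if p ≡ 3 mod 4. Taking (1 − χ(p)/p^2)^(-1) = p^2/(p^2 − χ(p)): (1 − (-1)/3^2)^(-1) · (1 − (1)/5^2)^(-1) · (1 − (-1)/7^2)^(-1) · (1 − (-1)/11^2)^(-1) · (1 − (1)/13^2)^(-1) · (1 − (1)/17^2)^(-1) · (1 − (-1)/19^2)^(-1) · (1 − (-1)/23^2)^(-1) · (1 − (1)/29^2)^(-1) · (1 − (-1)/31^2)^(-1) · (1 − (1)/37^2)^(-1) = 136633422149134339/149104402366464000.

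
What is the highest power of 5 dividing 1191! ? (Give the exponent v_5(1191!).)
v_5(1191!) = 295

Legendre's formula: v_p(n!) = Σ_{k ≥ 1} ⌊n / p^k⌋. For p = 5, n = 1191, the terms are:
  ⌊1191/5^1⌋ = ⌊1191/5⌋ = 238
  ⌊1191/5^2⌋ = ⌊1191/25⌋ = 47
  ⌊1191/5^3⌋ = ⌊1191/125⌋ = 9
  ⌊1191/5^4⌋ = ⌊1191/625⌋ = 1
(the next term ⌊1191/5^5⌋ = 0, terminating the sum). Summing: v_5(1191!) = 238 + 47 + 9 + 1 = 295.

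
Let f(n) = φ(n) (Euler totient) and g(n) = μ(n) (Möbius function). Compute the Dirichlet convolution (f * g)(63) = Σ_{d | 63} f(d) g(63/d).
(φ * μ)(63) = 20

Divisors of 63: [1, 3, 7, 9, 21, 63]. For each d | 63:
  d = 1: φ(1) · μ(63/1) = 1 · 0 = 0
  d = 3: φ(3) · μ(63/3) = 2 · 1 = 2
  d = 7: φ(7) · μ(63/7) = 6 · 0 = 0
  d = 9: φ(9) · μ(63/9) = 6 · -1 = -6
  d = 21: φ(21) · μ(63/21) = 12 · -1 = -12
  d = 63: φ(63) · μ(63/63) = 36 · 1 = 36
Summing: (φ * μ)(63) = 0 + 2 + 0 + -6 + -12 + 36 = 20.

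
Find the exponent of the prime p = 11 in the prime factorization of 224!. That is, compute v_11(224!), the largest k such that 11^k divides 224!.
v_11(224!) = 21

Legendre's formula: v_p(n!) = Σ_{k ≥ 1} ⌊n / p^k⌋. For p = 11, n = 224, the terms are:
  ⌊224/11^1⌋ = ⌊224/11⌋ = 20
  ⌊224/11^2⌋ = ⌊224/121⌋ = 1
(the next term ⌊224/11^3⌋ = 0, terminating the sum). Summing: v_11(224!) = 20 + 1 = 21.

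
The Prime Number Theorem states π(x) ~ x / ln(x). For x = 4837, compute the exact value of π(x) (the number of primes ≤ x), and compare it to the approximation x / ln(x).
π(4837) = 650;  x/ln(x) ≈ 570.13;  relative error ≈ 12.29%.

Directly count primes up to 4837: π(4837) = 650. The PNT approximation gives 4837/ln(4837) ≈ 4837/8.48405 ≈ 570.13. Relative error (π(x) − x/ln(x)) / π(x) ≈ 12.29%; the approximation is known to undercount slightly (Li(x) is a better estimate).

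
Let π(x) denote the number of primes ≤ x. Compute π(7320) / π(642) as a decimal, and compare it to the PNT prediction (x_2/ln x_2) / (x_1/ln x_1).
π(7320)/π(642) = 932/116 ≈ 8.0345;  PNT prediction ≈ 8.2834.

π(642) = 116 and π(7320) = 932, so π(7320)/π(642) ≈ 8.0345. The PNT-predicted ratio is (7320/ln(7320)) / (642/ln(642)) ≈ 8.2834. The two agree to within a few percent, as expected.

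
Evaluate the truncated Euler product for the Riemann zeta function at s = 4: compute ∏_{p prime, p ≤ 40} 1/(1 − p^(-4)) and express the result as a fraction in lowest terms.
∏ = 118583889910340935015737417301254569/109564363617893205834674995200000000

The primes p ≤ 40 are [2, 3, 5, 7, 11, 13, 17, 19, 23, 29, 31, 37]. For each prime, (1 − 1/p^4)^(-1) = p^4 / (p^4 − 1). The product is (1 − 1/2^4)^(-1), (1 − 1/3^4)^(-1), (1 − 1/5^4)^(-1), (1 − 1/7^4)^(-1), (1 − 1/11^4)^(-1), (1 − 1/13^4)^(-1), (1 − 1/17^4)^(-1), (1 − 1/19^4)^(-1), (1 − 1/23^4)^(-1), (1 − 1/29^4)^(-1), (1 − 1/31^4)^(-1), (1 − 1/37^4)^(-1) = ∏ p^4 / (p^4 − 1) = 118583889910340935015737417301254569/109564363617893205834674995200000000.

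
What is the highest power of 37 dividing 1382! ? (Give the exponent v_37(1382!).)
v_37(1382!) = 38

Legendre's formula: v_p(n!) = Σ_{k ≥ 1} ⌊n / p^k⌋. For p = 37, n = 1382, the terms are:
  ⌊1382/37^1⌋ = ⌊1382/37⌋ = 37
  ⌊1382/37^2⌋ = ⌊1382/1369⌋ = 1
(the next term ⌊1382/37^3⌋ = 0, terminating the sum). Summing: v_37(1382!) = 37 + 1 = 38.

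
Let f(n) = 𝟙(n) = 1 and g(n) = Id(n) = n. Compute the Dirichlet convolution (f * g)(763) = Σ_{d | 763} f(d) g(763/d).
(𝟙 * Id)(763) = 880

Divisors of 763: [1, 7, 109, 763]. For each d | 763:
  d = 1: 𝟙(1) · Id(763/1) = 1 · 763 = 763
  d = 7: 𝟙(7) · Id(763/7) = 1 · 109 = 109
  d = 109: 𝟙(109) · Id(763/109) = 1 · 7 = 7
  d = 763: 𝟙(763) · Id(763/763) = 1 · 1 = 1
Summing: (𝟙 * Id)(763) = 763 + 109 + 7 + 1 = 880.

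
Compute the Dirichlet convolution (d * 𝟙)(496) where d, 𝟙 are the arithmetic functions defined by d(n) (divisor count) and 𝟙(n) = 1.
(d * 𝟙)(496) = 45

Divisors of 496: [1, 2, 4, 8, 16, 31, 62, 124, 248, 496]. For each d | 496:
  d = 1: d(1) · 𝟙(496/1) = 1 · 1 = 1
  d = 2: d(2) · 𝟙(496/2) = 2 · 1 = 2
  d = 4: d(4) · 𝟙(496/4) = 3 · 1 = 3
  d = 8: d(8) · 𝟙(496/8) = 4 · 1 = 4
  d = 16: d(16) · 𝟙(496/16) = 5 · 1 = 5
  d = 31: d(31) · 𝟙(496/31) = 2 · 1 = 2
  d = 62: d(62) · 𝟙(496/62) = 4 · 1 = 4
  d = 124: d(124) · 𝟙(496/124) = 6 · 1 = 6
  d = 248: d(248) · 𝟙(496/248) = 8 · 1 = 8
  d = 496: d(496) · 𝟙(496/496) = 10 · 1 = 10
Summing: (d * 𝟙)(496) = 1 + 2 + 3 + 4 + 5 + 2 + 4 + 6 + 8 + 10 = 45.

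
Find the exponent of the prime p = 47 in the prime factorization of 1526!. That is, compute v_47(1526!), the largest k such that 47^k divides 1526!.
v_47(1526!) = 32

Legendre's formula: v_p(n!) = Σ_{k ≥ 1} ⌊n / p^k⌋. For p = 47, n = 1526, the terms are:
  ⌊1526/47^1⌋ = ⌊1526/47⌋ = 32
(the next term ⌊1526/47^2⌋ = 0, terminating the sum). Summing: v_47(1526!) = 32 = 32.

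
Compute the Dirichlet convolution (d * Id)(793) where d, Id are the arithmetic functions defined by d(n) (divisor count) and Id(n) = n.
(d * Id)(793) = 945

Divisors of 793: [1, 13, 61, 793]. For each d | 793:
  d = 1: d(1) · Id(793/1) = 1 · 793 = 793
  d = 13: d(13) · Id(793/13) = 2 · 61 = 122
  d = 61: d(61) · Id(793/61) = 2 · 13 = 26
  d = 793: d(793) · Id(793/793) = 4 · 1 = 4
Summing: (d * Id)(793) = 793 + 122 + 26 + 4 = 945.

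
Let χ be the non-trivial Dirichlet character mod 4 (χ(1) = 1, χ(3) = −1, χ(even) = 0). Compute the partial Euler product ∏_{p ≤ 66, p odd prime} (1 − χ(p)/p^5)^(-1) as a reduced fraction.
∏ = 478212334295798677259125227573990358291095208018494528428976877948999059062284551009530475199/480056794509206891424767146601704797711651986953735424570384919662551238689346859653136384000

The odd primes p ≤ 66 are [3, 5, 7, 11, 13, 17, 19, 23, 29, 31, 37, 41, 43, 47, 53, 59, 61]. For each, χ(p) = 1 if p ≡ 1 mod 4, χ(p) = −1 if p ≡ 3 mod 4. Taking (1 − χ(p)/p^5)^(-1) = p^5/(p^5 − χ(p)): (1 − (-1)/3^5)^(-1) · (1 − (1)/5^5)^(-1) · (1 − (-1)/7^5)^(-1) · (1 − (-1)/11^5)^(-1) · (1 − (1)/13^5)^(-1) · (1 − (1)/17^5)^(-1) · (1 − (-1)/19^5)^(-1) · (1 − (-1)/23^5)^(-1) · (1 − (1)/29^5)^(-1) · (1 − (-1)/31^5)^(-1) · (1 − (1)/37^5)^(-1) · (1 − (1)/41^5)^(-1) · (1 − (-1)/43^5)^(-1) · (1 − (-1)/47^5)^(-1) · (1 − (1)/53^5)^(-1) · (1 − (-1)/59^5)^(-1) · (1 − (1)/61^5)^(-1) = 478212334295798677259125227573990358291095208018494528428976877948999059062284551009530475199/480056794509206891424767146601704797711651986953735424570384919662551238689346859653136384000.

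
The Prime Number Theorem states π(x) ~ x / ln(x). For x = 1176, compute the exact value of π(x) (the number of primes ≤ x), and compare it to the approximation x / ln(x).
π(1176) = 193;  x/ln(x) ≈ 166.34;  relative error ≈ 13.81%.

Directly count primes up to 1176: π(1176) = 193. The PNT approximation gives 1176/ln(1176) ≈ 1176/7.06987 ≈ 166.34. Relative error (π(x) − x/ln(x)) / π(x) ≈ 13.81%; the approximation is known to undercount slightly (Li(x) is a better estimate).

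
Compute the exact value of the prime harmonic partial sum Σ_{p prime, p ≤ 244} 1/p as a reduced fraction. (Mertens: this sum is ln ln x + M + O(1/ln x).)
Σ 1/p = 506873196134241441348690763593294873492730445394823722837469097176314709804649267964680634478659521/256041159035492609053110100510385311995538591998443060216114576417920917800321526504084465112487730

π(244) = 53, so the primes ≤ 244 are [2, 3, 5, 7, 11, 13, 17, 19, 23, 29, 31, 37, 41, 43, 47, 53, 59, 61, 67, 71, 73, 79, 83, 89, 97, 101, 103, 107, 109, 113, 127, 131, 137, 139, 149, 151, 157, 163, 167, 173, 179, 181, 191, 193, 197, 199, 211, 223, 227, 229, 233, 239, 241]. Summing 1/p over these primes: 506873196134241441348690763593294873492730445394823722837469097176314709804649267964680634478659521/256041159035492609053110100510385311995538591998443060216114576417920917800321526504084465112487730 ≈ 1.9797. Mertens estimate ln ln(244) + 0.2615 ≈ 1.9657.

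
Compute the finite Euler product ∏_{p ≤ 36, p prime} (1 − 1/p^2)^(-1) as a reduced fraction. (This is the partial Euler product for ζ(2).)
∏ = 82920037520482019/50722704772300800

The primes p ≤ 36 are [2, 3, 5, 7, 11, 13, 17, 19, 23, 29, 31]. For each prime, (1 − 1/p^2)^(-1) = p^2 / (p^2 − 1). The product is (1 − 1/2^2)^(-1), (1 − 1/3^2)^(-1), (1 − 1/5^2)^(-1), (1 − 1/7^2)^(-1), (1 − 1/11^2)^(-1), (1 − 1/13^2)^(-1), (1 − 1/17^2)^(-1), (1 − 1/19^2)^(-1), (1 − 1/23^2)^(-1), (1 − 1/29^2)^(-1), (1 − 1/31^2)^(-1) = ∏ p^2 / (p^2 − 1) = 82920037520482019/50722704772300800.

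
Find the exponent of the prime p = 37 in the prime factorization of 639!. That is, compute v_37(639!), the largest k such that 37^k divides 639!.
v_37(639!) = 17

Legendre's formula: v_p(n!) = Σ_{k ≥ 1} ⌊n / p^k⌋. For p = 37, n = 639, the terms are:
  ⌊639/37^1⌋ = ⌊639/37⌋ = 17
(the next term ⌊639/37^2⌋ = 0, terminating the sum). Summing: v_37(639!) = 17 = 17.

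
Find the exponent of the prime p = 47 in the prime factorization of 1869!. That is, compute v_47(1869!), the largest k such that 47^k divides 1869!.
v_47(1869!) = 39

Legendre's formula: v_p(n!) = Σ_{k ≥ 1} ⌊n / p^k⌋. For p = 47, n = 1869, the terms are:
  ⌊1869/47^1⌋ = ⌊1869/47⌋ = 39
(the next term ⌊1869/47^2⌋ = 0, terminating the sum). Summing: v_47(1869!) = 39 = 39.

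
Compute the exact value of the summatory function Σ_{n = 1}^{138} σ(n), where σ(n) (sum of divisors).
Σ_{n ≤ 138} σ(n) = 15731

Compute σ(n) for each 1 ≤ n ≤ 138: σ(1) = 1, σ(2) = 3, σ(3) = 4, σ(4) = 7, σ(5) = 6, σ(6) = 12, σ(7) = 8, σ(8) = 15, σ(9) = 13, σ(10) = 18, σ(11) = 12, σ(12) = 28, σ(13) = 14, σ(14) = 24, σ(15) = 24, σ(16) = 31, σ(17) = 18, σ(18) = 39, σ(19) = 20, σ(20) = 42, σ(21) = 32, σ(22) = 36, σ(23) = 24, σ(24) = 60, σ(25) = 31, σ(26) = 42, σ(27) = 40, σ(28) = 56, σ(29) = 30, σ(30) = 72, σ(31) = 32, σ(32) = 63, σ(33) = 48, σ(34) = 54, σ(35) = 48, σ(36) = 91, σ(37) = 38, σ(38) = 60, σ(39) = 56, σ(40) = 90, σ(41) = 42, σ(42) = 96, σ(43) = 44, σ(44) = 84, σ(45) = 78, σ(46) = 72, σ(47) = 48, σ(48) = 124, σ(49) = 57, σ(50) = 93, σ(51) = 72, σ(52) = 98, σ(53) = 54, σ(54) = 120, σ(55) = 72, σ(56) = 120, σ(57) = 80, σ(58) = 90, σ(59) = 60, σ(60) = 168, σ(61) = 62, σ(62) = 96, σ(63) = 104, σ(64) = 127, σ(65) = 84, σ(66) = 144, σ(67) = 68, σ(68) = 126, σ(69) = 96, σ(70) = 144, σ(71) = 72, σ(72) = 195, σ(73) = 74, σ(74) = 114, σ(75) = 124, σ(76) = 140, σ(77) = 96, σ(78) = 168, σ(79) = 80, σ(80) = 186, σ(81) = 121, σ(82) = 126, σ(83) = 84, σ(84) = 224, σ(85) = 108, σ(86) = 132, σ(87) = 120, σ(88) = 180, σ(89) = 90, σ(90) = 234, σ(91) = 112, σ(92) = 168, σ(93) = 128, σ(94) = 144, σ(95) = 120, σ(96) = 252, σ(97) = 98, σ(98) = 171, σ(99) = 156, σ(100) = 217, σ(101) = 102, σ(102) = 216, σ(103) = 104, σ(104) = 210, σ(105) = 192, σ(106) = 162, σ(107) = 108, σ(108) = 280, σ(109) = 110, σ(110) = 216, σ(111) = 152, σ(112) = 248, σ(113) = 114, σ(114) = 240, σ(115) = 144, σ(116) = 210, σ(117) = 182, σ(118) = 180, σ(119) = 144, σ(120) = 360, σ(121) = 133, σ(122) = 186, σ(123) = 168, σ(124) = 224, σ(125) = 156, σ(126) = 312, σ(127) = 128, σ(128) = 255, σ(129) = 176, σ(130) = 252, σ(131) = 132, σ(132) = 336, σ(133) = 160, σ(134) = 204, σ(135) = 240, σ(136) = 270, σ(137) = 138, σ(138) = 288. Summing all 138 values: 15731. (Average order: Σ_{n ≤ x} σ(n) ~ (π²/12) x². For x = 138, (π²/12)·138² ≈ 15663.06.)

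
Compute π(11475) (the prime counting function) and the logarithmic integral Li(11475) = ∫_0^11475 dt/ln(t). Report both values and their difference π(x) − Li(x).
π(11475) = 1383;  Li(11475) ≈ 1405.07;  π(x) − Li(x) ≈ -22.07.

Direct count of primes ≤ 11475 gives π(11475) = 1383. Numerical evaluation of the logarithmic integral gives Li(11475) ≈ 1405.07. The difference π(x) − Li(x) ≈ -22.07 is typically negative for small/moderate x (Li(x) overestimates), though Littlewood's theorem shows this sign changes infinitely often.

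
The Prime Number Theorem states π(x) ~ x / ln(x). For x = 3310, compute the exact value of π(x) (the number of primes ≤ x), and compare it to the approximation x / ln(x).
π(3310) = 465;  x/ln(x) ≈ 408.40;  relative error ≈ 12.17%.

Directly count primes up to 3310: π(3310) = 465. The PNT approximation gives 3310/ln(3310) ≈ 3310/8.10470 ≈ 408.40. Relative error (π(x) − x/ln(x)) / π(x) ≈ 12.17%; the approximation is known to undercount slightly (Li(x) is a better estimate).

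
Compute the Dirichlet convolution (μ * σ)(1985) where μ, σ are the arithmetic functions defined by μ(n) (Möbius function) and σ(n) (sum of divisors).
(μ * σ)(1985) = 1985

Divisors of 1985: [1, 5, 397, 1985]. For each d | 1985:
  d = 1: μ(1) · σ(1985/1) = 1 · 2388 = 2388
  d = 5: μ(5) · σ(1985/5) = -1 · 398 = -398
  d = 397: μ(397) · σ(1985/397) = -1 · 6 = -6
  d = 1985: μ(1985) · σ(1985/1985) = 1 · 1 = 1
Summing: (μ * σ)(1985) = 2388 + -398 + -6 + 1 = 1985.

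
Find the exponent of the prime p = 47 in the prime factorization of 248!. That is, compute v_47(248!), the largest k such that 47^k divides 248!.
v_47(248!) = 5

Legendre's formula: v_p(n!) = Σ_{k ≥ 1} ⌊n / p^k⌋. For p = 47, n = 248, the terms are:
  ⌊248/47^1⌋ = ⌊248/47⌋ = 5
(the next term ⌊248/47^2⌋ = 0, terminating the sum). Summing: v_47(248!) = 5 = 5.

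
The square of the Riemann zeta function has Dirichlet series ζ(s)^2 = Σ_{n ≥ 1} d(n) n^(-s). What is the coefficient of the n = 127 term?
d(127) = 2

ζ(s)^2 = (Σ 1/m^s)(Σ 1/k^s). The coefficient of 1/n^s in the product is the number of ordered pairs (m, k) with mk = n, which equals d(n). For n = 127, divisors are [1, 127], so d(127) = 2.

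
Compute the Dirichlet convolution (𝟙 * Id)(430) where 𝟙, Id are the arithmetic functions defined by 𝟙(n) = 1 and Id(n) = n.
(𝟙 * Id)(430) = 792

Divisors of 430: [1, 2, 5, 10, 43, 86, 215, 430]. For each d | 430:
  d = 1: 𝟙(1) · Id(430/1) = 1 · 430 = 430
  d = 2: 𝟙(2) · Id(430/2) = 1 · 215 = 215
  d = 5: 𝟙(5) · Id(430/5) = 1 · 86 = 86
  d = 10: 𝟙(10) · Id(430/10) = 1 · 43 = 43
  d = 43: 𝟙(43) · Id(430/43) = 1 · 10 = 10
  d = 86: 𝟙(86) · Id(430/86) = 1 · 5 = 5
  d = 215: 𝟙(215) · Id(430/215) = 1 · 2 = 2
  d = 430: 𝟙(430) · Id(430/430) = 1 · 1 = 1
Summing: (𝟙 * Id)(430) = 430 + 215 + 86 + 43 + 10 + 5 + 2 + 1 = 792.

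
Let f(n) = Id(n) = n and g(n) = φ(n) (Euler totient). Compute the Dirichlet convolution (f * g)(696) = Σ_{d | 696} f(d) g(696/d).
(Id * φ)(696) = 5700

Divisors of 696: [1, 2, 3, 4, 6, 8, 12, 24, 29, 58, 87, 116, 174, 232, 348, 696]. For each d | 696:
  d = 1: Id(1) · φ(696/1) = 1 · 224 = 224
  d = 2: Id(2) · φ(696/2) = 2 · 112 = 224
  d = 3: Id(3) · φ(696/3) = 3 · 112 = 336
  d = 4: Id(4) · φ(696/4) = 4 · 56 = 224
  d = 6: Id(6) · φ(696/6) = 6 · 56 = 336
  d = 8: Id(8) · φ(696/8) = 8 · 56 = 448
  d = 12: Id(12) · φ(696/12) = 12 · 28 = 336
  d = 24: Id(24) · φ(696/24) = 24 · 28 = 672
  d = 29: Id(29) · φ(696/29) = 29 · 8 = 232
  d = 58: Id(58) · φ(696/58) = 58 · 4 = 232
  d = 87: Id(87) · φ(696/87) = 87 · 4 = 348
  d = 116: Id(116) · φ(696/116) = 116 · 2 = 232
  d = 174: Id(174) · φ(696/174) = 174 · 2 = 348
  d = 232: Id(232) · φ(696/232) = 232 · 2 = 464
  d = 348: Id(348) · φ(696/348) = 348 · 1 = 348
  d = 696: Id(696) · φ(696/696) = 696 · 1 = 696
Summing: (Id * φ)(696) = 224 + 224 + 336 + 224 + 336 + 448 + 336 + 672 + 232 + 232 + 348 + 232 + 348 + 464 + 348 + 696 = 5700.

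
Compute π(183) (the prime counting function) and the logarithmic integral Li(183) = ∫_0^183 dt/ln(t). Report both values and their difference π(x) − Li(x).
π(183) = 42;  Li(183) ≈ 46.96;  π(x) − Li(x) ≈ -4.96.

Direct count of primes ≤ 183 gives π(183) = 42. Numerical evaluation of the logarithmic integral gives Li(183) ≈ 46.96. The difference π(x) − Li(x) ≈ -4.96 is typically negative for small/moderate x (Li(x) overestimates), though Littlewood's theorem shows this sign changes infinitely often.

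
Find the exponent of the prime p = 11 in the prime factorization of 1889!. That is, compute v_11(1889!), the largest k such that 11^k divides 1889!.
v_11(1889!) = 187

Legendre's formula: v_p(n!) = Σ_{k ≥ 1} ⌊n / p^k⌋. For p = 11, n = 1889, the terms are:
  ⌊1889/11^1⌋ = ⌊1889/11⌋ = 171
  ⌊1889/11^2⌋ = ⌊1889/121⌋ = 15
  ⌊1889/11^3⌋ = ⌊1889/1331⌋ = 1
(the next term ⌊1889/11^4⌋ = 0, terminating the sum). Summing: v_11(1889!) = 171 + 15 + 1 = 187.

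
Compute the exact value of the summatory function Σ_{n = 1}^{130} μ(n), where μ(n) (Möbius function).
Σ_{n ≤ 130} μ(n) = -2

Compute μ(n) for each 1 ≤ n ≤ 130: μ(1) = 1, μ(2) = -1, μ(3) = -1, μ(4) = 0, μ(5) = -1, μ(6) = 1, μ(7) = -1, μ(8) = 0, μ(9) = 0, μ(10) = 1, μ(11) = -1, μ(12) = 0, μ(13) = -1, μ(14) = 1, μ(15) = 1, μ(16) = 0, μ(17) = -1, μ(18) = 0, μ(19) = -1, μ(20) = 0, μ(21) = 1, μ(22) = 1, μ(23) = -1, μ(24) = 0, μ(25) = 0, μ(26) = 1, μ(27) = 0, μ(28) = 0, μ(29) = -1, μ(30) = -1, μ(31) = -1, μ(32) = 0, μ(33) = 1, μ(34) = 1, μ(35) = 1, μ(36) = 0, μ(37) = -1, μ(38) = 1, μ(39) = 1, μ(40) = 0, μ(41) = -1, μ(42) = -1, μ(43) = -1, μ(44) = 0, μ(45) = 0, μ(46) = 1, μ(47) = -1, μ(48) = 0, μ(49) = 0, μ(50) = 0, μ(51) = 1, μ(52) = 0, μ(53) = -1, μ(54) = 0, μ(55) = 1, μ(56) = 0, μ(57) = 1, μ(58) = 1, μ(59) = -1, μ(60) = 0, μ(61) = -1, μ(62) = 1, μ(63) = 0, μ(64) = 0, μ(65) = 1, μ(66) = -1, μ(67) = -1, μ(68) = 0, μ(69) = 1, μ(70) = -1, μ(71) = -1, μ(72) = 0, μ(73) = -1, μ(74) = 1, μ(75) = 0, μ(76) = 0, μ(77) = 1, μ(78) = -1, μ(79) = -1, μ(80) = 0, μ(81) = 0, μ(82) = 1, μ(83) = -1, μ(84) = 0, μ(85) = 1, μ(86) = 1, μ(87) = 1, μ(88) = 0, μ(89) = -1, μ(90) = 0, μ(91) = 1, μ(92) = 0, μ(93) = 1, μ(94) = 1, μ(95) = 1, μ(96) = 0, μ(97) = -1, μ(98) = 0, μ(99) = 0, μ(100) = 0, μ(101) = -1, μ(102) = -1, μ(103) = -1, μ(104) = 0, μ(105) = -1, μ(106) = 1, μ(107) = -1, μ(108) = 0, μ(109) = -1, μ(110) = -1, μ(111) = 1, μ(112) = 0, μ(113) = -1, μ(114) = -1, μ(115) = 1, μ(116) = 0, μ(117) = 0, μ(118) = 1, μ(119) = 1, μ(120) = 0, μ(121) = 0, μ(122) = 1, μ(123) = 1, μ(124) = 0, μ(125) = 0, μ(126) = 0, μ(127) = -1, μ(128) = 0, μ(129) = 1, μ(130) = -1. Summing all 130 values: -2. (Mertens function M(x) = Σ_{n ≤ x} μ(n); on average M(x) should be small (PNT ⟺ M(x) = o(x)).)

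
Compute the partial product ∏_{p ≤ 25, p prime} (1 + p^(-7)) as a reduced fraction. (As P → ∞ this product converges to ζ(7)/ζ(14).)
∏ = 1213055423679013780431254747580653474818754487990016/1203084832226034935165248483197620256588271403484375

The primes p ≤ 25 are [2, 3, 5, 7, 11, 13, 17, 19, 23]. For each, (1 + 1/p^7) = (p^7 + 1)/p^7. Multiplying these fractions over p ∈ [2, 3, 5, 7, 11, 13, 17, 19, 23] gives 1213055423679013780431254747580653474818754487990016/1203084832226034935165248483197620256588271403484375. (In the limit P → ∞ this tends to ζ(7)/ζ(14).)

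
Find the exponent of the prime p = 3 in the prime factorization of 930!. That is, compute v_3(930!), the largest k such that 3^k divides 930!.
v_3(930!) = 462

Legendre's formula: v_p(n!) = Σ_{k ≥ 1} ⌊n / p^k⌋. For p = 3, n = 930, the terms are:
  ⌊930/3^1⌋ = ⌊930/3⌋ = 310
  ⌊930/3^2⌋ = ⌊930/9⌋ = 103
  ⌊930/3^3⌋ = ⌊930/27⌋ = 34
  ⌊930/3^4⌋ = ⌊930/81⌋ = 11
  ⌊930/3^5⌋ = ⌊930/243⌋ = 3
  ⌊930/3^6⌋ = ⌊930/729⌋ = 1
(the next term ⌊930/3^7⌋ = 0, terminating the sum). Summing: v_3(930!) = 310 + 103 + 34 + 11 + 3 + 1 = 462.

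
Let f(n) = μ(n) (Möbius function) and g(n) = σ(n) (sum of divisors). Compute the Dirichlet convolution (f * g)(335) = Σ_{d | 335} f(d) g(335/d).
(μ * σ)(335) = 335

Divisors of 335: [1, 5, 67, 335]. For each d | 335:
  d = 1: μ(1) · σ(335/1) = 1 · 408 = 408
  d = 5: μ(5) · σ(335/5) = -1 · 68 = -68
  d = 67: μ(67) · σ(335/67) = -1 · 6 = -6
  d = 335: μ(335) · σ(335/335) = 1 · 1 = 1
Summing: (μ * σ)(335) = 408 + -68 + -6 + 1 = 335.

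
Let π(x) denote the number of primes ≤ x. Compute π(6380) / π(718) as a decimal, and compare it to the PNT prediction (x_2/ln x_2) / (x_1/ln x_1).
π(6380)/π(718) = 832/127 ≈ 6.5512;  PNT prediction ≈ 6.6702.

π(718) = 127 and π(6380) = 832, so π(6380)/π(718) ≈ 6.5512. The PNT-predicted ratio is (6380/ln(6380)) / (718/ln(718)) ≈ 6.6702. The two agree to within a few percent, as expected.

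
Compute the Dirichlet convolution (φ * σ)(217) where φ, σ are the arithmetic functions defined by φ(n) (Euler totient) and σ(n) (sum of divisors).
(φ * σ)(217) = 868

Divisors of 217: [1, 7, 31, 217]. For each d | 217:
  d = 1: φ(1) · σ(217/1) = 1 · 256 = 256
  d = 7: φ(7) · σ(217/7) = 6 · 32 = 192
  d = 31: φ(31) · σ(217/31) = 30 · 8 = 240
  d = 217: φ(217) · σ(217/217) = 180 · 1 = 180
Summing: (φ * σ)(217) = 256 + 192 + 240 + 180 = 868.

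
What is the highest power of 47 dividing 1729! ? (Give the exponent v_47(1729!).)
v_47(1729!) = 36

Legendre's formula: v_p(n!) = Σ_{k ≥ 1} ⌊n / p^k⌋. For p = 47, n = 1729, the terms are:
  ⌊1729/47^1⌋ = ⌊1729/47⌋ = 36
(the next term ⌊1729/47^2⌋ = 0, terminating the sum). Summing: v_47(1729!) = 36 = 36.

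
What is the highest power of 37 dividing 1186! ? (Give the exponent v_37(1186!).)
v_37(1186!) = 32

Legendre's formula: v_p(n!) = Σ_{k ≥ 1} ⌊n / p^k⌋. For p = 37, n = 1186, the terms are:
  ⌊1186/37^1⌋ = ⌊1186/37⌋ = 32
(the next term ⌊1186/37^2⌋ = 0, terminating the sum). Summing: v_37(1186!) = 32 = 32.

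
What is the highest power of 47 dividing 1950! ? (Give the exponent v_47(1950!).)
v_47(1950!) = 41

Legendre's formula: v_p(n!) = Σ_{k ≥ 1} ⌊n / p^k⌋. For p = 47, n = 1950, the terms are:
  ⌊1950/47^1⌋ = ⌊1950/47⌋ = 41
(the next term ⌊1950/47^2⌋ = 0, terminating the sum). Summing: v_47(1950!) = 41 = 41.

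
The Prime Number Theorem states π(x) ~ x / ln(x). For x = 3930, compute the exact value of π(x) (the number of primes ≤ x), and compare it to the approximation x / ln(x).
π(3930) = 545;  x/ln(x) ≈ 474.84;  relative error ≈ 12.87%.

Directly count primes up to 3930: π(3930) = 545. The PNT approximation gives 3930/ln(3930) ≈ 3930/8.27639 ≈ 474.84. Relative error (π(x) − x/ln(x)) / π(x) ≈ 12.87%; the approximation is known to undercount slightly (Li(x) is a better estimate).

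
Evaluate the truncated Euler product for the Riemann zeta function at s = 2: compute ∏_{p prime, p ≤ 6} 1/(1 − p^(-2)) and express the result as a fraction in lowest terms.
∏ = 25/16

The primes p ≤ 6 are [2, 3, 5]. For each prime, (1 − 1/p^2)^(-1) = p^2 / (p^2 − 1). The product is (1 − 1/2^2)^(-1), (1 − 1/3^2)^(-1), (1 − 1/5^2)^(-1) = ∏ p^2 / (p^2 − 1) = 25/16.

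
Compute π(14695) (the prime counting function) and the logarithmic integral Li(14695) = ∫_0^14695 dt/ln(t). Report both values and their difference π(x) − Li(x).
π(14695) = 1719;  Li(14695) ≈ 1744.87;  π(x) − Li(x) ≈ -25.87.

Direct count of primes ≤ 14695 gives π(14695) = 1719. Numerical evaluation of the logarithmic integral gives Li(14695) ≈ 1744.87. The difference π(x) − Li(x) ≈ -25.87 is typically negative for small/moderate x (Li(x) overestimates), though Littlewood's theorem shows this sign changes infinitely often.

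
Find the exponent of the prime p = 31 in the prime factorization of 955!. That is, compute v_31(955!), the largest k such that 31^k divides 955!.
v_31(955!) = 30

Legendre's formula: v_p(n!) = Σ_{k ≥ 1} ⌊n / p^k⌋. For p = 31, n = 955, the terms are:
  ⌊955/31^1⌋ = ⌊955/31⌋ = 30
(the next term ⌊955/31^2⌋ = 0, terminating the sum). Summing: v_31(955!) = 30 = 30.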